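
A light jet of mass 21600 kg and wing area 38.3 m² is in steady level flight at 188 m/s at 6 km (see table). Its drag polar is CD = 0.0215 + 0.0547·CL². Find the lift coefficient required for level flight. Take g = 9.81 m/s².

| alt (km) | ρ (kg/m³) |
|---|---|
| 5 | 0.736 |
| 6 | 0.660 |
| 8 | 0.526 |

At 6 km, from the table: ρ = 0.660 kg/m³.
Level flight ⇒ L = W = m·g = 21600 × 9.81 = 2.119×10^5 N.
Dynamic pressure q = 0.5 × 0.66 × 188² = 11660 Pa.
CL = W/(q·S) = 2.119×10^5 / (11660 × 38.3) = 0.4743.

CL = 0.474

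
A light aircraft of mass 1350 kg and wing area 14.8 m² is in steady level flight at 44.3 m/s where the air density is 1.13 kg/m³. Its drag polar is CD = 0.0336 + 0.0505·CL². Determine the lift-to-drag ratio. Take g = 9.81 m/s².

In steady level flight, lift balances weight: W = mg = 1350 × 9.81 = 13244 N.
Dynamic pressure q = 0.5 × 1.13 × 44.3² = 1109 Pa.
CL = W/(q·S) = 13244 / (1109 × 14.8) = 0.807.
CD = 0.0336 + 0.0505 × 0.807² = 0.06649.
L/D = CL/CD = 0.807 / 0.06649 = 12.1

L/D = 12.1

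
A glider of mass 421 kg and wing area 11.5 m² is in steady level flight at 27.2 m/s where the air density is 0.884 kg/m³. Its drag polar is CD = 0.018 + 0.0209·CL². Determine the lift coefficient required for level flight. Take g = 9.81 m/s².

Weight W = mg = 421 × 9.81 = 4130 N; in level flight L = W.
q = ½ρv² = ½ × 0.884 × 27.2² = 327 Pa.
CL = W/(q·S) = 4130 / (327 × 11.5) = 1.098.

CL = 1.1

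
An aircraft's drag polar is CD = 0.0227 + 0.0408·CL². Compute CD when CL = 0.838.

CD = 0.0514

CD = 0.0227 + 0.0408 × 0.838² = 0.0227 + 0.02865 = 0.0514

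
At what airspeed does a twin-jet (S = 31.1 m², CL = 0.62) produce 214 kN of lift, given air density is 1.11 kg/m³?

L = ½ρv²S·CL ⇒ v = √(2L/(ρ·S·CL))
v = √(2 × 2.14×10^5 / (1.11 × 31.1 × 0.62)) = √20000 = 141 m/s

v = 141 m/s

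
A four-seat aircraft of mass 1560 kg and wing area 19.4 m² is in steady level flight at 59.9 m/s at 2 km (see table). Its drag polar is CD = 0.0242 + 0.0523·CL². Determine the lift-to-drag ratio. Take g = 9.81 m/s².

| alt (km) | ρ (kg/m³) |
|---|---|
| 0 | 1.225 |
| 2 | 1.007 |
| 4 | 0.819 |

At 2 km, from the table: ρ = 1.007 kg/m³.
Weight W = mg = 1560 × 9.81 = 15304 N; in level flight L = W.
q = ½ρv² = ½ × 1.007 × 59.9² = 1807 Pa.
CL = W/(q·S) = 15304 / (1807 × 19.4) = 0.4367.
CD = 0.0242 + 0.0523 × 0.4367² = 0.03417.
L/D = CL/CD = 0.4367 / 0.03417 = 12.8

L/D = 12.8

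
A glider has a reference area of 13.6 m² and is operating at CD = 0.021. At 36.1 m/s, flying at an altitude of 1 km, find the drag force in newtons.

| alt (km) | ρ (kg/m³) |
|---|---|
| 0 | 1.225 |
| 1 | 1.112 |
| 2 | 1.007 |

At 1 km, from the table: ρ = 1.112 kg/m³.
Dynamic pressure q = ½ρv² = ½ × 1.112 × 36.1² = 724.6 Pa.
D = q·S·CD = 724.6 × 13.6 × 0.021 = 207 N

D = 207 N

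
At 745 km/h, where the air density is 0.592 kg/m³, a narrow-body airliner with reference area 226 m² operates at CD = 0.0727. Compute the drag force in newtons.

D = 2.08×10^5 N

Convert speed: v = 745 km/h ÷ 3.6 = 206.9 m/s.
Dynamic pressure q = ½ρv² = ½ × 0.592 × 206.9² = 12680 Pa.
D = q·S·CD = 12680 × 226 × 0.0727 = 2.08×10^5 N ≈ 208 kN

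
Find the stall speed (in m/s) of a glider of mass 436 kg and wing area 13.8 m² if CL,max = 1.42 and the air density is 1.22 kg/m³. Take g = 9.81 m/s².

At stall, lift equals weight: L = W = m·g = 436 × 9.81 = 4277 N.
V_stall = √(2W/(ρ·S·CL,max)) = √(2 × 4277 / (1.22 × 13.8 × 1.42))
V_stall = √357.8 = 18.9 m/s

V_stall = 18.9 m/s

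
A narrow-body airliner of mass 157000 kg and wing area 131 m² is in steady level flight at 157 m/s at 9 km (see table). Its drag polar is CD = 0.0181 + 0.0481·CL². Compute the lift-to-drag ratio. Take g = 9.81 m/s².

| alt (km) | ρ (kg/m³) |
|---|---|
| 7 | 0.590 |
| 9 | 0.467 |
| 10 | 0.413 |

At 9 km, from the table: ρ = 0.467 kg/m³.
Weight W = mg = 157000 × 9.81 = 1.5402×10^6 N; in level flight L = W.
q = ½ρv² = ½ × 0.467 × 157² = 5756 Pa.
CL = W/(q·S) = 1.5402×10^6 / (5756 × 131) = 2.043.
CD = 0.0181 + 0.0481 × 2.043² = 0.2188.
L/D = CL/CD = 2.043 / 0.2188 = 9.34

L/D = 9.34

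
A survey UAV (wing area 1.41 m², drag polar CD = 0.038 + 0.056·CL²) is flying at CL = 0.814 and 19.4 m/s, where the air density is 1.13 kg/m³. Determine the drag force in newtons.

CD = 0.038 + 0.056 × 0.814² = 0.07511
D = ½ρv²S·CD = ½ × 1.13 × 19.4² × 1.41 × 0.07511 = 22.5 N

D = 22.5 N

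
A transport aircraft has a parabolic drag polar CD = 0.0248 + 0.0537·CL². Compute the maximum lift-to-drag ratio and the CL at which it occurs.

For CD = CD0 + K·CL², (L/D)max occurs at CL* = √(CD0/K) and equals 1/(2√(K·CD0)).
(L/D)max = 1/(2√(0.0537 × 0.0248)) = 1/(2 × 0.03649) = 13.7
CL* = √(0.0248/0.0537) = 0.68

(L/D)max = 13.7, at CL = 0.68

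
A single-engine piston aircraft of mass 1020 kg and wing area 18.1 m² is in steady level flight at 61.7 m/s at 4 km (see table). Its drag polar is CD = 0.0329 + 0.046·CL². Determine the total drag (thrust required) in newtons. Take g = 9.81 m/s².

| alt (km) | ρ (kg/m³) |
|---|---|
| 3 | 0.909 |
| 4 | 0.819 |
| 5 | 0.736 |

At 4 km, from the table: ρ = 0.819 kg/m³.
Weight W = mg = 1020 × 9.81 = 10006 N; in level flight L = W.
Dynamic pressure q = 0.5 × 0.819 × 61.7² = 1559 Pa.
Required CL = L/(qS) = 10006/(1559·18.1) = 0.3546.
CD = 0.0329 + 0.046 × 0.3546² = 0.03868.
D = q·S·CD = 1559 × 18.1 × 0.03868 = 1092 N

D = 1090 N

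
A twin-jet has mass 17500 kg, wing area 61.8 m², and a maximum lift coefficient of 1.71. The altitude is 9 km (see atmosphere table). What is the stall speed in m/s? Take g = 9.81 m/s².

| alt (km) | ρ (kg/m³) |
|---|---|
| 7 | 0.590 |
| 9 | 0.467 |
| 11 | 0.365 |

At 9 km, from the table: ρ = 0.467 kg/m³.
At stall, lift equals weight: L = W = m·g = 17500 × 9.81 = 1.717×10^5 N.
V_stall = √(2W/(ρ·S·CL,max)) = √(2 × 1.717×10^5 / (0.467 × 61.8 × 1.71))
V_stall = √6957 = 83.4 m/s

V_stall = 83.4 m/s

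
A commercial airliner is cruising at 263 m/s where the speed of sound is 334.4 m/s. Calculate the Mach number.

M = 0.786

M = v/a = 263 / 334.4 = 0.786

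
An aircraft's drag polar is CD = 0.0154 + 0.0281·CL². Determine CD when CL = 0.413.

CD = 0.0202

CD = 0.0154 + 0.0281 × 0.413² = 0.0154 + 0.004793 = 0.0202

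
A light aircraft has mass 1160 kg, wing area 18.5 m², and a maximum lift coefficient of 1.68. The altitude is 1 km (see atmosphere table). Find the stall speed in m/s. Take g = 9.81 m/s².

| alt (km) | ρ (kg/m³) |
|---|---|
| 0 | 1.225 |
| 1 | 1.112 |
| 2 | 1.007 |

At 1 km, from the table: ρ = 1.112 kg/m³.
At stall, lift equals weight: L = W = m·g = 1160 × 9.81 = 11380 N.
V_stall = √(2W/(ρ·S·CL,max)) = √(2 × 11380 / (1.112 × 18.5 × 1.68))
V_stall = √658.5 = 25.7 m/s

V_stall = 25.7 m/s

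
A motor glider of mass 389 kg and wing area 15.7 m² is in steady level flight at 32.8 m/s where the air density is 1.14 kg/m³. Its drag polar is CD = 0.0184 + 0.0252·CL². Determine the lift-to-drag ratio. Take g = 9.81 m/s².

L/D = 17.7

Weight W = mg = 389 × 9.81 = 3816.1 N; in level flight L = W.
Dynamic pressure q = 0.5 × 1.14 × 32.8² = 613.2 Pa.
CL = W/(q·S) = 3816.1 / (613.2 × 15.7) = 0.3964.
CD = 0.0184 + 0.0252 × 0.3964² = 0.02236.
L/D = CL/CD = 0.3964 / 0.02236 = 17.7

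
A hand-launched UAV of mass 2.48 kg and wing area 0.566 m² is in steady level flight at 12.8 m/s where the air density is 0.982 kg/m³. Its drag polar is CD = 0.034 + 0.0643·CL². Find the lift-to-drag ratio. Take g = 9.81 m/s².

Level flight ⇒ L = W = m·g = 2.48 × 9.81 = 24.329 N.
q = ½ρv² = ½ × 0.982 × 12.8² = 80.45 Pa.
CL = W/(q·S) = 24.329 / (80.45 × 0.566) = 0.5343.
CD = 0.034 + 0.0643 × 0.5343² = 0.05236.
L/D = CL/CD = 0.5343 / 0.05236 = 10.2

L/D = 10.2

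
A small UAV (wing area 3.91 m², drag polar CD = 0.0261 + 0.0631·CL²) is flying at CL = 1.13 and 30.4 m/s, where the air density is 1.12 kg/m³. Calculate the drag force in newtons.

CD = 0.0261 + 0.0631 × 1.13² = 0.1067
D = ½ρv²S·CD = ½ × 1.12 × 30.4² × 3.91 × 0.1067 = 216 N

D = 216 N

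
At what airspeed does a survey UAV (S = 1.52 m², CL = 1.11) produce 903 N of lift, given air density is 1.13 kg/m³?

v = 30.8 m/s

L = ½ρv²S·CL ⇒ v = √(2L/(ρ·S·CL))
v = √(2 × 903 / (1.13 × 1.52 × 1.11)) = √947.3 = 30.8 m/s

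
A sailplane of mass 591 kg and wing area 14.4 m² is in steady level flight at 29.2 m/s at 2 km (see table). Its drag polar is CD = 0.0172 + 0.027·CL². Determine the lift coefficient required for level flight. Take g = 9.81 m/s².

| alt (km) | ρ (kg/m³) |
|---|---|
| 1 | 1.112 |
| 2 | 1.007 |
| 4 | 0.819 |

At 2 km, from the table: ρ = 1.007 kg/m³.
Weight W = mg = 591 × 9.81 = 5797.7 N; in level flight L = W.
q = ½ρv² = ½ × 1.007 × 29.2² = 429.3 Pa.
CL = W/(q·S) = 5797.7 / (429.3 × 14.4) = 0.9378.

CL = 0.938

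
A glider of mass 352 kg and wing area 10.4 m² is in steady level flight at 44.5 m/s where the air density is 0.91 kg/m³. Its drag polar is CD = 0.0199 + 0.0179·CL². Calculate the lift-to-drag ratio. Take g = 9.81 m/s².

Weight W = mg = 352 × 9.81 = 3453.1 N; in level flight L = W.
q = ½ρv² = ½ × 0.91 × 44.5² = 901 Pa.
Required CL = L/(qS) = 3453.1/(901·10.4) = 0.3685.
CD = 0.0199 + 0.0179 × 0.3685² = 0.02233.
L/D = CL/CD = 0.3685 / 0.02233 = 16.5

L/D = 16.5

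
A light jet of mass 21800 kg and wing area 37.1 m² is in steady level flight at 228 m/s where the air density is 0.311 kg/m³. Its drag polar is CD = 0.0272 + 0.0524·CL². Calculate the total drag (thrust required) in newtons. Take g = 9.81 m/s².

D = 16100 N

Weight W = mg = 21800 × 9.81 = 2.1386×10^5 N; in level flight L = W.
q = ½ρv² = ½ × 0.311 × 228² = 8084 Pa.
Required CL = L/(qS) = 2.1386×10^5/(8084·37.1) = 0.7131.
CD = 0.0272 + 0.0524 × 0.7131² = 0.05385.
D = q·S·CD = 8084 × 37.1 × 0.05385 = 16150 N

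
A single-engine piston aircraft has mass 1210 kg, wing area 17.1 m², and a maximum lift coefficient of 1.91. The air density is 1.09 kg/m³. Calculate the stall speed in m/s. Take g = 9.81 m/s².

V_stall = 25.8 m/s

Stall occurs when L = W at CL,max. W = mg = 1210 × 9.81 = 11870 N.
V_stall = √(2W/(ρ·S·CL,max)) = √(2 × 11870 / (1.09 × 17.1 × 1.91))
V_stall = √666.9 = 25.8 m/s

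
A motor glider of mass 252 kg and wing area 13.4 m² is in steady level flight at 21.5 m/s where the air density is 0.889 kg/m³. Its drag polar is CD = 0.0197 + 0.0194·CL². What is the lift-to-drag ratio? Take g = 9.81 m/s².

L/D = 25.4

Level flight ⇒ L = W = m·g = 252 × 9.81 = 2472.1 N.
q = ½ρv² = ½ × 0.889 × 21.5² = 205.5 Pa.
Required CL = L/(qS) = 2472.1/(205.5·13.4) = 0.8979.
CD = 0.0197 + 0.0194 × 0.8979² = 0.03534.
L/D = CL/CD = 0.8979 / 0.03534 = 25.4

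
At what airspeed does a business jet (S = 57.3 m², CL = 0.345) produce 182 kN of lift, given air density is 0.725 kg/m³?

L = ½ρv²S·CL ⇒ v = √(2L/(ρ·S·CL))
v = √(2 × 1.82×10^5 / (0.725 × 57.3 × 0.345)) = √25400 = 159 m/s

v = 159 m/s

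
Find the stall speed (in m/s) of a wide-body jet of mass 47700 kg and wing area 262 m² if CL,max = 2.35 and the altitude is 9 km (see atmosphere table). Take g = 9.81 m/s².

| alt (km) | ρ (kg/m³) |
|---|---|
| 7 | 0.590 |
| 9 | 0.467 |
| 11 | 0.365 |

At 9 km, from the table: ρ = 0.467 kg/m³.
Weight W = mg = 47700 × 9.81 = 4.679×10^5 N.
From L = ½ρV²S·CL,max = W: V_stall = √(2W/(ρSCL,max)) = √(2·4.679×10^5/(0.467·262·2.35))
V_stall = √3255 = 57.1 m/s

V_stall = 57.1 m/s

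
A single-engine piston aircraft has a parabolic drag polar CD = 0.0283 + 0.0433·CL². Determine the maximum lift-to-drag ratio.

For CD = CD0 + K·CL², (L/D)max occurs at CL* = √(CD0/K) and equals 1/(2√(K·CD0)).
(L/D)max = 1/(2√(0.0433 × 0.0283)) = 1/(2 × 0.03501) = 14.3

(L/D)max = 14.3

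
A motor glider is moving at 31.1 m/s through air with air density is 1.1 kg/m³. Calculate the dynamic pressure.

q = ½ρv² = ½ × 1.1 × 31.1² = 532 Pa

q = 532 Pa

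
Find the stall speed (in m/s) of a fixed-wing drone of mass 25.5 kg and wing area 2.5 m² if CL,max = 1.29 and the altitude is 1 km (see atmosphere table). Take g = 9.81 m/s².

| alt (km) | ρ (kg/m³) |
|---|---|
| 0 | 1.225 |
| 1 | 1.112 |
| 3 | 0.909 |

V_stall = 11.8 m/s

At 1 km, from the table: ρ = 1.112 kg/m³.
Weight W = mg = 25.5 × 9.81 = 250.2 N.
From L = ½ρV²S·CL,max = W: V_stall = √(2W/(ρSCL,max)) = √(2·250.2/(1.112·2.5·1.29))
V_stall = √139.5 = 11.8 m/s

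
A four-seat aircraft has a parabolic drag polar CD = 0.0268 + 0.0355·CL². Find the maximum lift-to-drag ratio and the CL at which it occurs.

(L/D)max = 16.2, at CL = 0.869

For CD = CD0 + K·CL², (L/D)max occurs at CL* = √(CD0/K) and equals 1/(2√(K·CD0)).
(L/D)max = 1/(2√(0.0355 × 0.0268)) = 1/(2 × 0.03084) = 16.2
CL* = √(0.0268/0.0355) = 0.869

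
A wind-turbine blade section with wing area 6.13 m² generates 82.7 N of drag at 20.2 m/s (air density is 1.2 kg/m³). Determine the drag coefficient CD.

CD = 0.0551

From D = ½ρv²S·CD, rearranging gives CD = 2D/(ρv²S).
CD = 2 × 82.7 / (1.2 × 20.2² × 6.13) = 0.0551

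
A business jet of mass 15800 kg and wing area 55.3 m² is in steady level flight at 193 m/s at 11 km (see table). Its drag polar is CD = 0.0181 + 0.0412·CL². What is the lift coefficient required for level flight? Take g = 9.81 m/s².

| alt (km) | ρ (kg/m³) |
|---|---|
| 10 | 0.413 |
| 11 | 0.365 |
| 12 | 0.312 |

At 11 km, from the table: ρ = 0.365 kg/m³.
Weight W = mg = 15800 × 9.81 = 1.55×10^5 N; in level flight L = W.
q = ½ρv² = ½ × 0.365 × 193² = 6798 Pa.
CL = W/(q·S) = 1.55×10^5 / (6798 × 55.3) = 0.4123.

CL = 0.412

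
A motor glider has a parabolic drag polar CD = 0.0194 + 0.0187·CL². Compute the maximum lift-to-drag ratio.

For CD = CD0 + K·CL², (L/D)max occurs at CL* = √(CD0/K) and equals 1/(2√(K·CD0)).
(L/D)max = 1/(2√(0.0187 × 0.0194)) = 1/(2 × 0.01905) = 26.3

(L/D)max = 26.3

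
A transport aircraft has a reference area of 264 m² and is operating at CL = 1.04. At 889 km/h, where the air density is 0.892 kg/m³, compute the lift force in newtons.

L = 7.47×10^6 N

Convert speed: v = 889 km/h ÷ 3.6 = 246.9 m/s.
Dynamic pressure q = ½ρv² = ½ × 0.892 × 246.9² = 27200 Pa.
L = q·S·CL = 27200 × 264 × 1.04 = 7.47×10^6 N ≈ 7470 kN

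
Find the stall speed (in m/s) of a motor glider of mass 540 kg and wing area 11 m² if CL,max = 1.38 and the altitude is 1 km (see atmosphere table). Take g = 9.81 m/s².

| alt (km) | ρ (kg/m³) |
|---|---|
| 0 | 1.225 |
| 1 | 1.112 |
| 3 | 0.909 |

At 1 km, from the table: ρ = 1.112 kg/m³.
At stall, lift equals weight: L = W = m·g = 540 × 9.81 = 5297 N.
From L = ½ρV²S·CL,max = W: V_stall = √(2W/(ρSCL,max)) = √(2·5297/(1.112·11·1.38))
V_stall = √627.6 = 25.1 m/s

V_stall = 25.1 m/s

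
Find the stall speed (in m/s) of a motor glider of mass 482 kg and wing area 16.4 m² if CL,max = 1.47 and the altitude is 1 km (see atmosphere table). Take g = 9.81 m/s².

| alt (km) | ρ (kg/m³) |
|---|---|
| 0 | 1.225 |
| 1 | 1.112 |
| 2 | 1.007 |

At 1 km, from the table: ρ = 1.112 kg/m³.
At stall, lift equals weight: L = W = m·g = 482 × 9.81 = 4728 N.
From L = ½ρV²S·CL,max = W: V_stall = √(2W/(ρSCL,max)) = √(2·4728/(1.112·16.4·1.47))
V_stall = √352.8 = 18.8 m/s

V_stall = 18.8 m/s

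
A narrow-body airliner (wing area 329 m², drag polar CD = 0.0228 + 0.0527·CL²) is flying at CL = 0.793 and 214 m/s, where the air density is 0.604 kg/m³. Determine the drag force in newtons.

D = 2.55×10^5 N

CD = 0.0228 + 0.0527 × 0.793² = 0.05594
D = ½ρv²S·CD = ½ × 0.604 × 214² × 329 × 0.05594 = 2.55×10^5 N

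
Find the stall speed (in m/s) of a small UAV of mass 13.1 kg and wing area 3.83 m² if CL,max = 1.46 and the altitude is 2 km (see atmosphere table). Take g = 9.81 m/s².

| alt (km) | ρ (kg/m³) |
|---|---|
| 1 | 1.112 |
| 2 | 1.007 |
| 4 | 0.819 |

At 2 km, from the table: ρ = 1.007 kg/m³.
At stall, lift equals weight: L = W = m·g = 13.1 × 9.81 = 128.5 N.
V_stall = √(2W/(ρ·S·CL,max)) = √(2 × 128.5 / (1.007 × 3.83 × 1.46))
V_stall = √45.64 = 6.76 m/s

V_stall = 6.76 m/s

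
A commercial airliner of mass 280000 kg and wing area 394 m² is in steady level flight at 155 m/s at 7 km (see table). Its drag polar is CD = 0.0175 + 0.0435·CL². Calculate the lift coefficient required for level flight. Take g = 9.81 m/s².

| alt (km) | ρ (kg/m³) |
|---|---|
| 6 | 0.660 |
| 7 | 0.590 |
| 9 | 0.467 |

CL = 0.984

At 7 km, from the table: ρ = 0.590 kg/m³.
Level flight ⇒ L = W = m·g = 280000 × 9.81 = 2.7468×10^6 N.
Dynamic pressure q = 0.5 × 0.59 × 155² = 7087 Pa.
Required CL = L/(qS) = 2.7468×10^6/(7087·394) = 0.9837.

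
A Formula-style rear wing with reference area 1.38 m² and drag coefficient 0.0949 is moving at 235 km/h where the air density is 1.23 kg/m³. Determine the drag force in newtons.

D = 343 N

Convert speed: v = 235 km/h ÷ 3.6 = 65.28 m/s.
Dynamic pressure q = ½ρv² = ½ × 1.23 × 65.28² = 2621 Pa.
D = q·S·CD = 2621 × 1.38 × 0.0949 = 343 N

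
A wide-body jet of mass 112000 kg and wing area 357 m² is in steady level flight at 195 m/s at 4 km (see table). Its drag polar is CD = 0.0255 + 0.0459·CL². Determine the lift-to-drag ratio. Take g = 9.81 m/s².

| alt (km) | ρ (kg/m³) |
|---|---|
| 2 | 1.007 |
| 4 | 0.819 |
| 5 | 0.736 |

At 4 km, from the table: ρ = 0.819 kg/m³.
Weight W = mg = 112000 × 9.81 = 1.0987×10^6 N; in level flight L = W.
Dynamic pressure q = 0.5 × 0.819 × 195² = 15570 Pa.
Required CL = L/(qS) = 1.0987×10^6/(15570·357) = 0.1976.
CD = 0.0255 + 0.0459 × 0.1976² = 0.02729.
L/D = CL/CD = 0.1976 / 0.02729 = 7.24

L/D = 7.24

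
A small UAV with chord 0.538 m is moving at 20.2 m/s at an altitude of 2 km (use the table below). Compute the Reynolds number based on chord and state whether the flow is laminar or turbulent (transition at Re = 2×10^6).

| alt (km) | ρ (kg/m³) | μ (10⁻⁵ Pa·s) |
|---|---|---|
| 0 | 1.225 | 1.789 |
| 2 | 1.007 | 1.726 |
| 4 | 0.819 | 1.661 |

At 2 km, from the table: ρ = 1.007 kg/m³, μ = 1.726×10⁻⁵ Pa·s.
Re = ρ·v·c/μ = 1.007 × 20.2 × 0.538 / (1.726×10⁻⁵) = 6.34×10^5
Since 6.34×10^5 < 2×10^6, the flow is laminar.

Re = 6.34×10^5 (laminar)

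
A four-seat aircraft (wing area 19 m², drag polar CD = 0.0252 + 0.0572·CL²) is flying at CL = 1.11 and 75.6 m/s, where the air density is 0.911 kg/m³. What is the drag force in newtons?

CD = 0.0252 + 0.0572 × 1.11² = 0.09568
D = ½ρv²S·CD = ½ × 0.911 × 75.6² × 19 × 0.09568 = 4730 N

D = 4730 N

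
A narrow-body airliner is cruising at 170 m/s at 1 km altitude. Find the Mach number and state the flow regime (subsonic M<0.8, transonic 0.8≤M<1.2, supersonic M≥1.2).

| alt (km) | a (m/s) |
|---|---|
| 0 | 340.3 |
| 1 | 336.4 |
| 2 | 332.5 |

M = 0.505 (subsonic)

At 1 km, from the table: a = 336.4 m/s.
M = v/a = 170 / 336.4 = 0.505
M = 0.505 → subsonic.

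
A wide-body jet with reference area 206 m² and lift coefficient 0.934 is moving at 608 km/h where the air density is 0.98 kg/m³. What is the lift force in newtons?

L = 2.69×10^6 N

Convert speed: v = 608 km/h ÷ 3.6 = 168.9 m/s.
Dynamic pressure q = ½ρv² = ½ × 0.98 × 168.9² = 13980 Pa.
L = q·S·CL = 13980 × 206 × 0.934 = 2.69×10^6 N ≈ 2690 kN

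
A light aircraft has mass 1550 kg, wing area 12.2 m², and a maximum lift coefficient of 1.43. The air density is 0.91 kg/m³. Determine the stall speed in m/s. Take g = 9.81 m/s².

Stall occurs when L = W at CL,max. W = mg = 1550 × 9.81 = 15210 N.
From L = ½ρV²S·CL,max = W: V_stall = √(2W/(ρSCL,max)) = √(2·15210/(0.91·12.2·1.43))
V_stall = √1916 = 43.8 m/s

V_stall = 43.8 m/s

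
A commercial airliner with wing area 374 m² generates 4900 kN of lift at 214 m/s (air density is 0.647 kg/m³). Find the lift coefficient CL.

From L = ½ρv²S·CL, rearranging gives CL = 2L/(ρv²S).
CL = 2 × 4.9×10^6 / (0.647 × 214² × 374) = 0.884

CL = 0.884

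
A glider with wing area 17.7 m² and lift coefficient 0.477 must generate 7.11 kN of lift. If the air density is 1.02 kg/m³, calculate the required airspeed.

v = 40.6 m/s

L = ½ρv²S·CL ⇒ v = √(2L/(ρ·S·CL))
v = √(2 × 7110 / (1.02 × 17.7 × 0.477)) = √1651 = 40.6 m/s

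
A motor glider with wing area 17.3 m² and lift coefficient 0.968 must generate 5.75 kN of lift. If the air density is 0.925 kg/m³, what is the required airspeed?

v = 27.2 m/s

L = ½ρv²S·CL ⇒ v = √(2L/(ρ·S·CL))
v = √(2 × 5750 / (0.925 × 17.3 × 0.968)) = √742.4 = 27.2 m/s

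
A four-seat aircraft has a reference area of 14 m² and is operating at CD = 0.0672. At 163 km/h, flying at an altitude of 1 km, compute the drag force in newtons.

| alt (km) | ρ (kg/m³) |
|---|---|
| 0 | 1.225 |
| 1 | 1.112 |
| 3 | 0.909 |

D = 1070 N

At 1 km, from the table: ρ = 1.112 kg/m³.
Convert speed: v = 163 km/h ÷ 3.6 = 45.28 m/s.
Dynamic pressure q = ½ρv² = ½ × 1.112 × 45.28² = 1140 Pa.
D = q·S·CD = 1140 × 14 × 0.0672 = 1070 N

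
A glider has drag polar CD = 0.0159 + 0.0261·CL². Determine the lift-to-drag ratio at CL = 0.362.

L/D = 18.7

CD = 0.0159 + 0.0261 × 0.362² = 0.01932
L/D = CL/CD = 0.362 / 0.01932 = 18.7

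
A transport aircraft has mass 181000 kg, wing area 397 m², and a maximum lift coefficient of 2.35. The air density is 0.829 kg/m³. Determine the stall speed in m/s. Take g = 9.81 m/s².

Stall occurs when L = W at CL,max. W = mg = 181000 × 9.81 = 1.776×10^6 N.
V_stall = √(2W/(ρ·S·CL,max)) = √(2 × 1.776×10^6 / (0.829 × 397 × 2.35))
V_stall = √4592 = 67.8 m/s

V_stall = 67.8 m/s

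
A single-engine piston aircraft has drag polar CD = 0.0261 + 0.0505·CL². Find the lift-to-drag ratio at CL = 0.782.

CD = 0.0261 + 0.0505 × 0.782² = 0.05698
L/D = CL/CD = 0.782 / 0.05698 = 13.7

L/D = 13.7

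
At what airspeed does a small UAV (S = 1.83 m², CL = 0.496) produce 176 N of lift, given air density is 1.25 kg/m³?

v = 17.6 m/s

L = ½ρv²S·CL ⇒ v = √(2L/(ρ·S·CL))
v = √(2 × 176 / (1.25 × 1.83 × 0.496)) = √310.2 = 17.6 m/s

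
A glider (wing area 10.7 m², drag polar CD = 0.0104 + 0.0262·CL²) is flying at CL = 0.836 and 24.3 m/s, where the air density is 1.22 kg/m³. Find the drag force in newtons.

CD = 0.0104 + 0.0262 × 0.836² = 0.02871
D = ½ρv²S·CD = ½ × 1.22 × 24.3² × 10.7 × 0.02871 = 111 N

D = 111 N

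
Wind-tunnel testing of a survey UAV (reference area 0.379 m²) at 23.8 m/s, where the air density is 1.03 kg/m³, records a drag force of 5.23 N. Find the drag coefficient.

CD = 0.0473

From D = ½ρv²S·CD, rearranging gives CD = 2D/(ρv²S).
CD = 2 × 5.23 / (1.03 × 23.8² × 0.379) = 0.0473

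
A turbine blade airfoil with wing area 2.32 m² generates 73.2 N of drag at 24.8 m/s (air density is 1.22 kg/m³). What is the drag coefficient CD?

CD = 0.0841

From D = ½ρv²S·CD, rearranging gives CD = 2D/(ρv²S).
CD = 2 × 73.2 / (1.22 × 24.8² × 2.32) = 0.0841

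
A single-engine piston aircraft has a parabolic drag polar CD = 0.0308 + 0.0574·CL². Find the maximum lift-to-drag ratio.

(L/D)max = 11.9

For CD = CD0 + K·CL², (L/D)max occurs at CL* = √(CD0/K) and equals 1/(2√(K·CD0)).
(L/D)max = 1/(2√(0.0574 × 0.0308)) = 1/(2 × 0.04205) = 11.9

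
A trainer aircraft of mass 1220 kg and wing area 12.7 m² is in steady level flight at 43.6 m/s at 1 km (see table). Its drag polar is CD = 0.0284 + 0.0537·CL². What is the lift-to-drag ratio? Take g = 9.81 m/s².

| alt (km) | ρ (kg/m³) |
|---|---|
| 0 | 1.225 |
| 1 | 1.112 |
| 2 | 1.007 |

At 1 km, from the table: ρ = 1.112 kg/m³.
Level flight ⇒ L = W = m·g = 1220 × 9.81 = 11968 N.
Dynamic pressure q = 0.5 × 1.112 × 43.6² = 1057 Pa.
CL = 2W/(ρv²S) = 2×11968/(1.112×43.6²×12.7) = 0.8916.
CD = 0.0284 + 0.0537 × 0.8916² = 0.07109.
L/D = CL/CD = 0.8916 / 0.07109 = 12.5

L/D = 12.5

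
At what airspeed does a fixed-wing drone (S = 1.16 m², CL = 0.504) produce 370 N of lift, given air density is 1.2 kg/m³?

v = 32.5 m/s

L = ½ρv²S·CL ⇒ v = √(2L/(ρ·S·CL))
v = √(2 × 370 / (1.2 × 1.16 × 0.504)) = √1055 = 32.5 m/s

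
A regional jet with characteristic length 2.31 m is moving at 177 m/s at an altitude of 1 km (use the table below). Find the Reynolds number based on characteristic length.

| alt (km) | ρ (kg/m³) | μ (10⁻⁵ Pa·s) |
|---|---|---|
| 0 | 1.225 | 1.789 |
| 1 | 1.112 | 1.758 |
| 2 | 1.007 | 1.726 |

At 1 km, from the table: ρ = 1.112 kg/m³, μ = 1.758×10⁻⁵ Pa·s.
Re = ρ·v·c/μ = 1.112 × 177 × 2.31 / (1.758×10⁻⁵) = 2.59×10^7

Re = 2.59×10^7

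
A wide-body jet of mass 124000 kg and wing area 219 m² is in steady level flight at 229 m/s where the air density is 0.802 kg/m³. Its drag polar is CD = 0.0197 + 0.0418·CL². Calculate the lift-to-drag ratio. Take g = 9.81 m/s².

L/D = 11.7

Level flight ⇒ L = W = m·g = 124000 × 9.81 = 1.2164×10^6 N.
Dynamic pressure q = 0.5 × 0.802 × 229² = 21030 Pa.
Required CL = L/(qS) = 1.2164×10^6/(21030·219) = 0.2641.
CD = 0.0197 + 0.0418 × 0.2641² = 0.02262.
L/D = CL/CD = 0.2641 / 0.02262 = 11.7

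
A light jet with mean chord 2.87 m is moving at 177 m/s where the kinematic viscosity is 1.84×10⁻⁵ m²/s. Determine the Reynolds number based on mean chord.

Re = v·c/ν = 177 × 2.87 / (1.84×10⁻⁵) = 2.76×10^7

Re = 2.76×10^7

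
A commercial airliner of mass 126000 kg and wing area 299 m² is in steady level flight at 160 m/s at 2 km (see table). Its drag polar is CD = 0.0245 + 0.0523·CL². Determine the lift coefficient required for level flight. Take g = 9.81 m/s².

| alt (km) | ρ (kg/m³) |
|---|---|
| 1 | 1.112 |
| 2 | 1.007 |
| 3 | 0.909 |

CL = 0.321

At 2 km, from the table: ρ = 1.007 kg/m³.
Level flight ⇒ L = W = m·g = 126000 × 9.81 = 1.2361×10^6 N.
Dynamic pressure q = 0.5 × 1.007 × 160² = 12890 Pa.
Required CL = L/(qS) = 1.2361×10^6/(12890·299) = 0.3207.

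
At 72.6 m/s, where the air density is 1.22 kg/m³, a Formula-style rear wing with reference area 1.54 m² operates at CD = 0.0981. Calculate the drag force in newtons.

D = ½ρv²S·CD = ½ × 1.22 × 72.6² × 1.54 × 0.0981 = 486 N

D = 486 N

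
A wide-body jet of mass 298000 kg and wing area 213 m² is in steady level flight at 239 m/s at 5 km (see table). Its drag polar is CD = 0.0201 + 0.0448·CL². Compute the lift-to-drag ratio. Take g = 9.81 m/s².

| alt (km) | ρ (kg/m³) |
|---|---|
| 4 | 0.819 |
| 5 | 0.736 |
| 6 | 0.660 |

At 5 km, from the table: ρ = 0.736 kg/m³.
In steady level flight, lift balances weight: W = mg = 298000 × 9.81 = 2.9234×10^6 N.
Dynamic pressure q = 0.5 × 0.736 × 239² = 21020 Pa.
CL = 2W/(ρv²S) = 2×2.9234×10^6/(0.736×239²×213) = 0.6529.
CD = 0.0201 + 0.0448 × 0.6529² = 0.0392.
L/D = CL/CD = 0.6529 / 0.0392 = 16.7

L/D = 16.7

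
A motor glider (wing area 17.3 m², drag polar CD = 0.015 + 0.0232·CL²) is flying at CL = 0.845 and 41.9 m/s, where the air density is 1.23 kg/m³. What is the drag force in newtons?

CD = 0.015 + 0.0232 × 0.845² = 0.03157
D = ½ρv²S·CD = ½ × 1.23 × 41.9² × 17.3 × 0.03157 = 590 N

D = 590 N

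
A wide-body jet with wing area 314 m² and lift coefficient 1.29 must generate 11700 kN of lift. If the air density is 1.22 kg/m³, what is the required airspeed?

v = 218 m/s

L = ½ρv²S·CL ⇒ v = √(2L/(ρ·S·CL))
v = √(2 × 1.17×10^7 / (1.22 × 314 × 1.29)) = √47350 = 218 m/s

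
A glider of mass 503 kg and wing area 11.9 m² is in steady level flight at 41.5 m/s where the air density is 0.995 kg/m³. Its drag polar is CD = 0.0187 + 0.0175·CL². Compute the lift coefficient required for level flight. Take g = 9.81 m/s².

CL = 0.484

Weight W = mg = 503 × 9.81 = 4934.4 N; in level flight L = W.
q = ½ρv² = ½ × 0.995 × 41.5² = 856.8 Pa.
CL = W/(q·S) = 4934.4 / (856.8 × 11.9) = 0.484.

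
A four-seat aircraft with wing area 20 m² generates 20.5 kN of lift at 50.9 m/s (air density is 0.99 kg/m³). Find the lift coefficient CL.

CL = 0.799

From L = ½ρv²S·CL, rearranging gives CL = 2L/(ρv²S).
CL = 2 × 20500 / (0.99 × 50.9² × 20) = 0.799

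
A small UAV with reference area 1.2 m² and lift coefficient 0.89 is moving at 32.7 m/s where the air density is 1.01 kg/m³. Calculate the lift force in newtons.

Dynamic pressure q = ½ρv² = ½ × 1.01 × 32.7² = 540 Pa.
L = q·S·CL = 540 × 1.2 × 0.89 = 577 N

L = 577 N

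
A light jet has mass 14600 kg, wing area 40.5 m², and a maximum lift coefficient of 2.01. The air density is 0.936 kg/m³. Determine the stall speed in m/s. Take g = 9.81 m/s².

V_stall = 61.3 m/s

Stall occurs when L = W at CL,max. W = mg = 14600 × 9.81 = 1.432×10^5 N.
From L = ½ρV²S·CL,max = W: V_stall = √(2W/(ρSCL,max)) = √(2·1.432×10^5/(0.936·40.5·2.01))
V_stall = √3759 = 61.3 m/s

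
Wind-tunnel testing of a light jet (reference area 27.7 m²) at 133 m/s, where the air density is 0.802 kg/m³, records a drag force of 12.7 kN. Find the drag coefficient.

From D = ½ρv²S·CD, rearranging gives CD = 2D/(ρv²S).
CD = 2 × 12700 / (0.802 × 133² × 27.7) = 0.0646

CD = 0.0646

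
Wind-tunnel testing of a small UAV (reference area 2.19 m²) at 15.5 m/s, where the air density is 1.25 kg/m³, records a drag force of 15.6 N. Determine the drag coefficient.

CD = 0.0474

From D = ½ρv²S·CD, rearranging gives CD = 2D/(ρv²S).
CD = 2 × 15.6 / (1.25 × 15.5² × 2.19) = 0.0474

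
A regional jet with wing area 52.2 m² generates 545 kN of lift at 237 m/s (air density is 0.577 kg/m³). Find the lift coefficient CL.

From L = ½ρv²S·CL, rearranging gives CL = 2L/(ρv²S).
CL = 2 × 5.45×10^5 / (0.577 × 237² × 52.2) = 0.644

CL = 0.644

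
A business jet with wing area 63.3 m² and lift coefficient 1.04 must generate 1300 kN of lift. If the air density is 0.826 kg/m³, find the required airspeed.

L = ½ρv²S·CL ⇒ v = √(2L/(ρ·S·CL))
v = √(2 × 1.3×10^6 / (0.826 × 63.3 × 1.04)) = √47810 = 219 m/s

v = 219 m/s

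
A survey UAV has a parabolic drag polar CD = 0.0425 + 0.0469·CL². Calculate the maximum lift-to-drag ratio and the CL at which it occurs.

For CD = CD0 + K·CL², (L/D)max occurs at CL* = √(CD0/K) and equals 1/(2√(K·CD0)).
(L/D)max = 1/(2√(0.0469 × 0.0425)) = 1/(2 × 0.04465) = 11.2
CL* = √(0.0425/0.0469) = 0.952

(L/D)max = 11.2, at CL = 0.952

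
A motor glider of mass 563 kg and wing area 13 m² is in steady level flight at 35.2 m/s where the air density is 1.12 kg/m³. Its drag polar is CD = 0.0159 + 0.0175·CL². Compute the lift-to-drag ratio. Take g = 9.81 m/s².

L/D = 27.3

Weight W = mg = 563 × 9.81 = 5523 N; in level flight L = W.
q = ½ρv² = ½ × 1.12 × 35.2² = 693.9 Pa.
CL = 2W/(ρv²S) = 2×5523/(1.12×35.2²×13) = 0.6123.
CD = 0.0159 + 0.0175 × 0.6123² = 0.02246.
L/D = CL/CD = 0.6123 / 0.02246 = 27.3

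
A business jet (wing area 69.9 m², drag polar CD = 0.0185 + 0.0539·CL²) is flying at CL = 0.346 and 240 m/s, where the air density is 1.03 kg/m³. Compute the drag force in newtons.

D = 51700 N

CD = 0.0185 + 0.0539 × 0.346² = 0.02495
D = ½ρv²S·CD = ½ × 1.03 × 240² × 69.9 × 0.02495 = 51700 N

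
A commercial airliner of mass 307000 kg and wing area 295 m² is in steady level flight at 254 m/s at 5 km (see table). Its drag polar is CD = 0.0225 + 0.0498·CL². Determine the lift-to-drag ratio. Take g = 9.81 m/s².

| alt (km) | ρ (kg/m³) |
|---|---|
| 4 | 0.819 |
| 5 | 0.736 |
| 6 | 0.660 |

At 5 km, from the table: ρ = 0.736 kg/m³.
In steady level flight, lift balances weight: W = mg = 307000 × 9.81 = 3.0117×10^6 N.
q = ½ρv² = ½ × 0.736 × 254² = 23740 Pa.
CL = 2W/(ρv²S) = 2×3.0117×10^6/(0.736×254²×295) = 0.43.
CD = 0.0225 + 0.0498 × 0.43² = 0.03171.
L/D = CL/CD = 0.43 / 0.03171 = 13.6

L/D = 13.6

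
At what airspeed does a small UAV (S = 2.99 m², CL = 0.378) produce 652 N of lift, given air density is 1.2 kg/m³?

L = ½ρv²S·CL ⇒ v = √(2L/(ρ·S·CL))
v = √(2 × 652 / (1.2 × 2.99 × 0.378)) = √961.5 = 31 m/s

v = 31 m/s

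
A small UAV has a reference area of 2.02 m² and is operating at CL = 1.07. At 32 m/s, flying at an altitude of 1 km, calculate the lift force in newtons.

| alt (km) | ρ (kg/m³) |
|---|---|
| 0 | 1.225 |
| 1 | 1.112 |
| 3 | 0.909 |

L = 1230 N

At 1 km, from the table: ρ = 1.112 kg/m³.
L = ½ρv²S·CL = ½ × 1.112 × 32² × 2.02 × 1.07 = 1230 N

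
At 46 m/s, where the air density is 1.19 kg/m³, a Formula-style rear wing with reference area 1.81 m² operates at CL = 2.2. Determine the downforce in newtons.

L = 5010 N

Dynamic pressure q = ½ρv² = ½ × 1.19 × 46² = 1259 Pa.
L = q·S·CL = 1259 × 1.81 × 2.2 = 5010 N ≈ 5.01 kN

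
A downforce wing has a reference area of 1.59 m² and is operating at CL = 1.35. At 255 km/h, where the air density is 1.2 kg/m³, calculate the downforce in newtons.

L = 6460 N

Convert speed: v = 255 km/h ÷ 3.6 = 70.83 m/s.
Dynamic pressure q = ½ρv² = ½ × 1.2 × 70.83² = 3010 Pa.
L = q·S·CL = 3010 × 1.59 × 1.35 = 6460 N ≈ 6.46 kN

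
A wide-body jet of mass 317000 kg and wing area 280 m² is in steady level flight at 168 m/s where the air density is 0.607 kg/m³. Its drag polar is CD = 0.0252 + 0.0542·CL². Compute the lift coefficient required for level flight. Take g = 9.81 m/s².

CL = 1.3

Weight W = mg = 317000 × 9.81 = 3.1098×10^6 N; in level flight L = W.
q = ½ρv² = ½ × 0.607 × 168² = 8566 Pa.
Required CL = L/(qS) = 3.1098×10^6/(8566·280) = 1.297.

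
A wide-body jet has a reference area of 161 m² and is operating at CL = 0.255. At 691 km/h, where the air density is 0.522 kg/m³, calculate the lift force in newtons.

Convert speed: v = 691 km/h ÷ 3.6 = 191.9 m/s.
L = ½ρv²S·CL = ½ × 0.522 × 191.9² × 161 × 0.255 = 3.95×10^5 N ≈ 395 kN

L = 3.95×10^5 N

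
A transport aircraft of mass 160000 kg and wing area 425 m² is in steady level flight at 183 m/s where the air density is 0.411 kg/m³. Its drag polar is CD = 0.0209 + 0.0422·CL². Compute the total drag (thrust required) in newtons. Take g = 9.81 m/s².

Weight W = mg = 160000 × 9.81 = 1.5696×10^6 N; in level flight L = W.
Dynamic pressure q = 0.5 × 0.411 × 183² = 6882 Pa.
CL = 2W/(ρv²S) = 2×1.5696×10^6/(0.411×183²×425) = 0.5366.
CD = 0.0209 + 0.0422 × 0.5366² = 0.03305.
D = q·S·CD = 6882 × 425 × 0.03305 = 96680 N

D = 96700 N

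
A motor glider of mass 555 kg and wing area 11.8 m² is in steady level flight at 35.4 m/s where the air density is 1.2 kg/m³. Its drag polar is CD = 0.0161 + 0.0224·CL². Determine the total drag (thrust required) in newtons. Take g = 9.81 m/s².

D = 218 N

Level flight ⇒ L = W = m·g = 555 × 9.81 = 5444.6 N.
Dynamic pressure q = 0.5 × 1.2 × 35.4² = 751.9 Pa.
Required CL = L/(qS) = 5444.6/(751.9·11.8) = 0.6137.
CD = 0.0161 + 0.0224 × 0.6137² = 0.02454.
D = q·S·CD = 751.9 × 11.8 × 0.02454 = 217.7 N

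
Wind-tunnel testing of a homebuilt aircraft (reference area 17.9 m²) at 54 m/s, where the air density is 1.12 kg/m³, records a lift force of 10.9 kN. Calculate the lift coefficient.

From L = ½ρv²S·CL, rearranging gives CL = 2L/(ρv²S).
CL = 2 × 10900 / (1.12 × 54² × 17.9) = 0.373

CL = 0.373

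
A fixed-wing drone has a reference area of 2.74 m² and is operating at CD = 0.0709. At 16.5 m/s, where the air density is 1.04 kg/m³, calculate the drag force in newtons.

D = 27.5 N

Dynamic pressure q = ½ρv² = ½ × 1.04 × 16.5² = 141.6 Pa.
D = q·S·CD = 141.6 × 2.74 × 0.0709 = 27.5 N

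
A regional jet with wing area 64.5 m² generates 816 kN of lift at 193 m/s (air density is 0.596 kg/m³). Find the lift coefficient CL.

CL = 1.14

From L = ½ρv²S·CL, rearranging gives CL = 2L/(ρv²S).
CL = 2 × 8.16×10^5 / (0.596 × 193² × 64.5) = 1.14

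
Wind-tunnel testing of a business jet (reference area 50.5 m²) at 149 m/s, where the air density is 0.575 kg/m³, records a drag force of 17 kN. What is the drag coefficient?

CD = 0.0527

From D = ½ρv²S·CD, rearranging gives CD = 2D/(ρv²S).
CD = 2 × 17000 / (0.575 × 149² × 50.5) = 0.0527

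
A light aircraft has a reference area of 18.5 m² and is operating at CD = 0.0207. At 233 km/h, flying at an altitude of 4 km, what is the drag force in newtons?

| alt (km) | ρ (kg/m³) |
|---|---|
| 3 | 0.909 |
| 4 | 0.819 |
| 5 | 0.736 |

D = 657 N

At 4 km, from the table: ρ = 0.819 kg/m³.
Convert speed: v = 233 km/h ÷ 3.6 = 64.72 m/s.
D = ½ρv²S·CD = ½ × 0.819 × 64.72² × 18.5 × 0.0207 = 657 N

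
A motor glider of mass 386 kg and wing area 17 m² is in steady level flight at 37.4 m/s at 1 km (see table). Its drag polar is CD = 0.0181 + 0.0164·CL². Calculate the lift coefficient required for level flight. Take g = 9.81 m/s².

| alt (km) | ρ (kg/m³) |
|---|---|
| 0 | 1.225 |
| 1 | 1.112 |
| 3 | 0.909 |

CL = 0.286

At 1 km, from the table: ρ = 1.112 kg/m³.
Weight W = mg = 386 × 9.81 = 3786.7 N; in level flight L = W.
Dynamic pressure q = 0.5 × 1.112 × 37.4² = 777.7 Pa.
CL = 2W/(ρv²S) = 2×3786.7/(1.112×37.4²×17) = 0.2864.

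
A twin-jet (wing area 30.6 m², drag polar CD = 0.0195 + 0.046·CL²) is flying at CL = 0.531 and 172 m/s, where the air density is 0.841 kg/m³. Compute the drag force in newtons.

CD = 0.0195 + 0.046 × 0.531² = 0.03247
D = ½ρv²S·CD = ½ × 0.841 × 172² × 30.6 × 0.03247 = 12400 N

D = 12400 N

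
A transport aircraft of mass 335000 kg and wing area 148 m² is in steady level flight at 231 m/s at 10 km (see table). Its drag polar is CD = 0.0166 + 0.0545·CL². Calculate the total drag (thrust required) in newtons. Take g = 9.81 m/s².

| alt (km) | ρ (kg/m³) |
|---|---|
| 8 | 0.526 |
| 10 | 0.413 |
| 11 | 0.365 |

D = 3.88×10^5 N

At 10 km, from the table: ρ = 0.413 kg/m³.
Level flight ⇒ L = W = m·g = 335000 × 9.81 = 3.2864×10^6 N.
Dynamic pressure q = 0.5 × 0.413 × 231² = 11020 Pa.
Required CL = L/(qS) = 3.2864×10^6/(11020·148) = 2.015.
CD = 0.0166 + 0.0545 × 2.015² = 0.2379.
D = q·S·CD = 11020 × 148 × 0.2379 = 3.88×10^5 N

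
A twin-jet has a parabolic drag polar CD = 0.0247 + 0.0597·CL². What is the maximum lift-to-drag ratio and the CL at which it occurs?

For CD = CD0 + K·CL², (L/D)max occurs at CL* = √(CD0/K) and equals 1/(2√(K·CD0)).
(L/D)max = 1/(2√(0.0597 × 0.0247)) = 1/(2 × 0.0384) = 13
CL* = √(0.0247/0.0597) = 0.643

(L/D)max = 13, at CL = 0.643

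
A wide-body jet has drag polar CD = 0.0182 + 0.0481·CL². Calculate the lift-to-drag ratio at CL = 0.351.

L/D = 14.5

CD = 0.0182 + 0.0481 × 0.351² = 0.02413
L/D = CL/CD = 0.351 / 0.02413 = 14.5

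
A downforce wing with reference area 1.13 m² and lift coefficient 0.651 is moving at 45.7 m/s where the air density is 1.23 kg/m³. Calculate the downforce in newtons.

L = 945 N

L = ½ρv²S·CL = ½ × 1.23 × 45.7² × 1.13 × 0.651 = 945 N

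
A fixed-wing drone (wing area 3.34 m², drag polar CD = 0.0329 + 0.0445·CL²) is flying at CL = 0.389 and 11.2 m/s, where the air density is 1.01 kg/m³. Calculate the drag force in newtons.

CD = 0.0329 + 0.0445 × 0.389² = 0.03963
D = ½ρv²S·CD = ½ × 1.01 × 11.2² × 3.34 × 0.03963 = 8.39 N

D = 8.39 N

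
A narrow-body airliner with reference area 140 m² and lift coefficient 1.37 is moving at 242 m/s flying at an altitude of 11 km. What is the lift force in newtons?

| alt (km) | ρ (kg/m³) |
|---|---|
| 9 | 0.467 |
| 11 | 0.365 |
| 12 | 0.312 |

L = 2.05×10^6 N

At 11 km, from the table: ρ = 0.365 kg/m³.
L = ½ρv²S·CL = ½ × 0.365 × 242² × 140 × 1.37 = 2.05×10^6 N ≈ 2050 kN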